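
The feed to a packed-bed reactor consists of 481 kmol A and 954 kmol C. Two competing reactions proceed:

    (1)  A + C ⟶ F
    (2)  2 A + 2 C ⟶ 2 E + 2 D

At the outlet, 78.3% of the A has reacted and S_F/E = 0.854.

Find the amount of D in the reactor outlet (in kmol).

Conversion of A: A consumed = 0.783 × 481 = 376.6 kmol = 1ξ₁ + 2ξ₂.
Selectivity: 1ξ₁ / (2ξ₂) = 0.854 → ξ₁ = 1.708 ξ₂.
Substitute: (1·1.708 + 2) ξ₂ = 376.6 → ξ₂ = 101.6 kmol, ξ₁ = 173.5 kmol.
Outlet amounts (n = n₀ + Σ ν·ξ):
  A: 481 − 1(173.5) − 2(101.6) = 104.4
  C: 954 − 1(173.5) − 2(101.6) = 577.4
  F: 0 + 1(173.5) = 173.5
  E: 0 + 2(101.6) = 203.1
  D: 0 + 2(101.6) = 203.1

203 kmol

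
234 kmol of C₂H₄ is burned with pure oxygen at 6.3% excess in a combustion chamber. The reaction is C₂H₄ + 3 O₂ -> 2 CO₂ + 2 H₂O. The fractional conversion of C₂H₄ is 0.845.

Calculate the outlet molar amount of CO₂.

395 kmol

Stoichiometric O₂ = 3 × 234 = 702 kmol; O₂ fed = 702 × 1.063 = 746.2 kmol.
Fuel reacted = 0.845 × 234 → ξ = 197.7 kmol.
Outlet (n = n₀ + ν ξ):
  C₂H₄: 234 − 1(197.7) = 36.27
  O₂: 746.2 − 3(197.7) = 153
  CO₂: 0 + 2(197.7) = 395.5
  H₂O: 0 + 2(197.7) = 395.5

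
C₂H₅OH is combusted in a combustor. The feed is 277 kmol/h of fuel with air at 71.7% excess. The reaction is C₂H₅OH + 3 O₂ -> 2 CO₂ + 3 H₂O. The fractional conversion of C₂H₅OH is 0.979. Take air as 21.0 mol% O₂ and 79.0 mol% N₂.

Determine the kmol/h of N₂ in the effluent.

5370 kmol/h

Stoichiometric O₂ = 3 × 277 = 831 kmol/h; O₂ fed = 831 × 1.717 = 1427 kmol/h.
N₂ fed = 1427 × 79/21 = 5368 kmol/h.
Fuel reacted = 0.979 × 277 → ξ = 271.2 kmol/h.
Outlet (n = n₀ + ν ξ):
  C₂H₅OH: 277 − 1(271.2) = 5.817
  O₂: 1427 − 3(271.2) = 613.3
  N₂: 5368 (inert)
  CO₂: 0 + 2(271.2) = 542.4
  H₂O: 0 + 3(271.2) = 813.5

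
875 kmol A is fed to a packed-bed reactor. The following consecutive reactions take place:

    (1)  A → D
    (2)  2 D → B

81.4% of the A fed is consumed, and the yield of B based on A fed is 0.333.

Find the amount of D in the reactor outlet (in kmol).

Conversion of A: A consumed = 1ξ₁ = 0.814 × 875 → ξ₁ = 712.2 kmol.
Yield of B: 1ξ₂ / 875 = 0.333 → ξ₂ = 291.4 kmol.
Outlet amounts (n = n₀ + Σ ν·ξ):
  A: 875 − 1(712.2) = 162.8
  D: 0 + 1(712.2) − 2(291.4) = 129.5
  B: 0 + 1(291.4) = 291.4

130 kmol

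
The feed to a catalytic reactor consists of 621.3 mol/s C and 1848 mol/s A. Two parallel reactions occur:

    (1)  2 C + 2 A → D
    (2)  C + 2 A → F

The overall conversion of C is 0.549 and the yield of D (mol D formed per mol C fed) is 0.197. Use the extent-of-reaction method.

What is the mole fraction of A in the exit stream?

Yield of D: 1ξ₁ / 621.3 = 0.197 → ξ₁ = 122.4 mol/s.
Conversion of C: 2ξ₁ + 1ξ₂ = 0.549 × 621.3 = 341.1 → ξ₂ = 96.3 mol/s.
Outlet amounts (n = n₀ + Σ ν·ξ):
  C: 621.3 − 2(122.4) − 1(96.3) = 280.2
  A: 1848 − 2(122.4) − 2(96.3) = 1411
  D: 0 + 1(122.4) = 122.4
  F: 0 + 1(96.3) = 96.3
Total out = 1910 mol/s; y_A = 1411 / 1910 = 0.7387.

0.739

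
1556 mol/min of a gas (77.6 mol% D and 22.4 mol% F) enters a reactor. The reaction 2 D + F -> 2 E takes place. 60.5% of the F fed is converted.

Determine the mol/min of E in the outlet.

F reacted = 0.605 × 348.5 = 210.9 mol/min; ν_F = −1, so ξ = 210.9/1 = 210.9 mol/min.
Outlet amounts (n = n₀ + ν ξ):
  D: 1207 − 2(210.9) = 785.7
  F: 348.5 − 1(210.9) = 137.7
  E: 0 + 2(210.9) = 421.7

422 mol/min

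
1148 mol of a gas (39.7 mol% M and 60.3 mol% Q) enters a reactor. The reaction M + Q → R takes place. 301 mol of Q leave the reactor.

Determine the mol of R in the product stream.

391 mol

For Q: n = n₀ − 1ξ → 301 = 692.2 − 1ξ, giving ξ = 391.2 mol.
Outlet amounts (n = n₀ + ν ξ):
  M: 455.8 − 1(391.2) = 64.51
  Q: 692.2 − 1(391.2) = 301
  R: 0 + 1(391.2) = 391.2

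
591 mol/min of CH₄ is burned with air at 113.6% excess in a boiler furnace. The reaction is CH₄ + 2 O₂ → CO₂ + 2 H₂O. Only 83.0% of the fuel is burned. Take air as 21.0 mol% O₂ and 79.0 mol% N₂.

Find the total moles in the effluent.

Stoichiometric O₂ = 2 × 591 = 1182 mol/min; O₂ fed = 1182 × 2.136 = 2525 mol/min.
N₂ fed = 2525 × 79/21 = 9498 mol/min.
Fuel reacted = 0.83 × 591 → ξ = 490.5 mol/min.
Outlet (n = n₀ + ν ξ):
  CH₄: 591 − 1(490.5) = 100.5
  O₂: 2525 − 2(490.5) = 1544
  N₂: 9498 (inert)
  CO₂: 0 + 1(490.5) = 490.5
  H₂O: 0 + 2(490.5) = 981.1
Total out = 100.5 + 1544 + 9498 + 490.5 + 981.1 = 12610 mol/min.

12600 mol/min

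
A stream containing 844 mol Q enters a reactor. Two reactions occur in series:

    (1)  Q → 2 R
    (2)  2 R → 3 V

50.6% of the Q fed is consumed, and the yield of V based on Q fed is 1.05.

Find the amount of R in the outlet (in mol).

Conversion of Q: Q consumed = 1ξ₁ = 0.506 × 844 → ξ₁ = 427.1 mol.
Yield of V: 3ξ₂ / 844 = 1.05 → ξ₂ = 295.4 mol.
Outlet amounts (n = n₀ + Σ ν·ξ):
  Q: 844 − 1(427.1) = 416.9
  R: 0 + 2(427.1) − 2(295.4) = 263.3
  V: 0 + 3(295.4) = 886.2

263 mol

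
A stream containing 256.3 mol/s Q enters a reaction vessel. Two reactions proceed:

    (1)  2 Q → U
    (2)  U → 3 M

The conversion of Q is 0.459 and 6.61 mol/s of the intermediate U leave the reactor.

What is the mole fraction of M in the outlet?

Conversion of Q: Q consumed = 2ξ₁ = 0.459 × 256.3 → ξ₁ = 58.82 mol/s.
U balance: n_U = 0 + 1ξ₁ − 1ξ₂ = 6.61 → ξ₂ = (1·58.82 − 6.61)/1 = 52.21 mol/s.
Outlet amounts (n = n₀ + Σ ν·ξ):
  Q: 256.3 − 2(58.82) = 138.7
  U: 0 + 1(58.82) − 1(52.21) = 6.61
  M: 0 + 3(52.21) = 156.6
Total out = 301.9 mol/s; y_M = 156.6 / 301.9 = 0.5188.

0.519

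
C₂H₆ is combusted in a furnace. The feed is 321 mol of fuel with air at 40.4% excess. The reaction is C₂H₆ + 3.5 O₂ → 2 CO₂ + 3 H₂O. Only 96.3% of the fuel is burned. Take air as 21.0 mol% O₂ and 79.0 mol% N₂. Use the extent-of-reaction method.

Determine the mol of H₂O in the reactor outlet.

927 mol

Stoichiometric O₂ = 3.5 × 321 = 1124 mol; O₂ fed = 1124 × 1.404 = 1577 mol.
N₂ fed = 1577 × 79/21 = 5934 mol.
Fuel reacted = 0.963 × 321 → ξ = 309.1 mol.
Outlet (n = n₀ + ν ξ):
  C₂H₆: 321 − 1(309.1) = 11.88
  O₂: 1577 − 3.5(309.1) = 495.5
  N₂: 5934 (inert)
  CO₂: 0 + 2(309.1) = 618.2
  H₂O: 0 + 3(309.1) = 927.4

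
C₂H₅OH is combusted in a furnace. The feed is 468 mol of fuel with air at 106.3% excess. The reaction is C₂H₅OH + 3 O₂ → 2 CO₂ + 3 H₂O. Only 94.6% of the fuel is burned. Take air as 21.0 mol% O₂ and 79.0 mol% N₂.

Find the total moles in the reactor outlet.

Stoichiometric O₂ = 3 × 468 = 1404 mol; O₂ fed = 1404 × 2.063 = 2896 mol.
N₂ fed = 2896 × 79/21 = 10900 mol.
Fuel reacted = 0.946 × 468 → ξ = 442.7 mol.
Outlet (n = n₀ + ν ξ):
  C₂H₅OH: 468 − 1(442.7) = 25.27
  O₂: 2896 − 3(442.7) = 1568
  N₂: 10900 (inert)
  CO₂: 0 + 2(442.7) = 885.5
  H₂O: 0 + 3(442.7) = 1328
Total out = 25.27 + 1568 + 10900 + 885.5 + 1328 = 14700 mol.

14700 mol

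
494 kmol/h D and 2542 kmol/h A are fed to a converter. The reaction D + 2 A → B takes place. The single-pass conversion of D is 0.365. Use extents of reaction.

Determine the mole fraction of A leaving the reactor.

0.815

D reacted = 0.365 × 494 = 180.3 kmol/h; ν_D = −1, so ξ = 180.3/1 = 180.3 kmol/h.
Outlet amounts (n = n₀ + ν ξ):
  D: 494 − 1(180.3) = 313.7
  A: 2542 − 2(180.3) = 2181
  B: 0 + 1(180.3) = 180.3
Total out = 2675 kmol/h; y_A = 2181 / 2675 = 0.8154.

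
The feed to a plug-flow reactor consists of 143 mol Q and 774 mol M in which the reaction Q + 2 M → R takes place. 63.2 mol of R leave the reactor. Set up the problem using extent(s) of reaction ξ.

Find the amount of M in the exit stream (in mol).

For R: n = n₀ + 1ξ → 63.2 = 0 + 1ξ, giving ξ = 63.2 mol.
Outlet amounts (n = n₀ + ν ξ):
  Q: 143 − 1(63.2) = 79.8
  M: 774 − 2(63.2) = 647.6
  R: 0 + 1(63.2) = 63.2

648 mol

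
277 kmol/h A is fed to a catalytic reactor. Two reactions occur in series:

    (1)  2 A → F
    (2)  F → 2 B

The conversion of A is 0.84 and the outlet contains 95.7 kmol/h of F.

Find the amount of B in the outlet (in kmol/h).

Conversion of A: A consumed = 2ξ₁ = 0.84 × 277 → ξ₁ = 116.3 kmol/h.
F balance: n_F = 0 + 1ξ₁ − 1ξ₂ = 95.7 → ξ₂ = (1·116.3 − 95.7)/1 = 20.64 kmol/h.
Outlet amounts (n = n₀ + Σ ν·ξ):
  A: 277 − 2(116.3) = 44.32
  F: 0 + 1(116.3) − 1(20.64) = 95.7
  B: 0 + 2(20.64) = 41.28

41.3 kmol/h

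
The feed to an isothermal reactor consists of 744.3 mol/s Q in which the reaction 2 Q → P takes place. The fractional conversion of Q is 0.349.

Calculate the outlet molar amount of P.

130 mol/s

Q reacted = 0.349 × 744.3 = 259.8 mol/s; ν_Q = −2, so ξ = 259.8/2 = 129.9 mol/s.
Outlet amounts (n = n₀ + ν ξ):
  Q: 744.3 − 2(129.9) = 484.5
  P: 0 + 1(129.9) = 129.9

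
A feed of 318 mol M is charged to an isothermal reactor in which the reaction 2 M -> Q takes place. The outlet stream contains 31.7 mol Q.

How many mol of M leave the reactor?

255 mol

For Q: n = n₀ + 1ξ → 31.7 = 0 + 1ξ, giving ξ = 31.7 mol.
Outlet amounts (n = n₀ + ν ξ):
  M: 318 − 2(31.7) = 254.6
  Q: 0 + 1(31.7) = 31.7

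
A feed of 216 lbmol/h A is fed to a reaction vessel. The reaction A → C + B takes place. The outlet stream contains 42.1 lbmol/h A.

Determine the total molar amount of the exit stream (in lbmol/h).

For A: n = n₀ − 1ξ → 42.1 = 216 − 1ξ, giving ξ = 173.9 lbmol/h.
Outlet amounts (n = n₀ + ν ξ):
  A: 216 − 1(173.9) = 42.1
  C: 0 + 1(173.9) = 173.9
  B: 0 + 1(173.9) = 173.9
Total out = 42.1 + 173.9 + 173.9 = 389.9 lbmol/h.

390 lbmol/h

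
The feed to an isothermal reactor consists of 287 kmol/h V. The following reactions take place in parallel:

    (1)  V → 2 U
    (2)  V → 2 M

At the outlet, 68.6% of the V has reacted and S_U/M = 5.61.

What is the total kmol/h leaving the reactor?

Conversion of V: V consumed = 0.686 × 287 = 196.9 kmol/h = 1ξ₁ + 1ξ₂.
Selectivity: 2ξ₁ / (2ξ₂) = 5.61 → ξ₁ = 5.61 ξ₂.
Substitute: (1·5.61 + 1) ξ₂ = 196.9 → ξ₂ = 29.79 kmol/h, ξ₁ = 167.1 kmol/h.
Outlet amounts (n = n₀ + Σ ν·ξ):
  V: 287 − 1(167.1) − 1(29.79) = 90.12
  U: 0 + 2(167.1) = 334.2
  M: 0 + 2(29.79) = 59.57
Total out = 90.12 + 334.2 + 59.57 = 483.9 kmol/h.

484 kmol/h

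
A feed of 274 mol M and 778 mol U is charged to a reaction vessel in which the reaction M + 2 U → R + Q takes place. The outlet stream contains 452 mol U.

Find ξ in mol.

For U: n = n₀ − 2ξ → 452 = 778 − 2ξ, giving ξ = 163 mol.
Outlet amounts (n = n₀ + ν ξ):
  M: 274 − 1(163) = 111
  U: 778 − 2(163) = 452
  R: 0 + 1(163) = 163
  Q: 0 + 1(163) = 163

ξ = 163 mol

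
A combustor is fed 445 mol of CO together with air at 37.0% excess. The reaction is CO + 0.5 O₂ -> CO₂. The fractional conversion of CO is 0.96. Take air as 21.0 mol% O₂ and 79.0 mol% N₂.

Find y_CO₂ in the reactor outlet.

Stoichiometric O₂ = 0.5 × 445 = 222.5 mol; O₂ fed = 222.5 × 1.370 = 304.8 mol.
N₂ fed = 304.8 × 79/21 = 1147 mol.
Fuel reacted = 0.96 × 445 → ξ = 427.2 mol.
Outlet (n = n₀ + ν ξ):
  CO: 445 − 1(427.2) = 17.8
  O₂: 304.8 − 0.5(427.2) = 91.23
  N₂: 1147 (inert)
  CO₂: 0 + 1(427.2) = 427.2
Total out = 1683 mol; y_CO₂ = 427.2 / 1683 = 0.2538.

0.254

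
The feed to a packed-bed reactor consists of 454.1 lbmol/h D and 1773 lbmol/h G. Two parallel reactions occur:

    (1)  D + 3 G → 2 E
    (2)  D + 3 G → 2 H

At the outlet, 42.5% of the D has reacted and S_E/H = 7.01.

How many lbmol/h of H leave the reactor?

Conversion of D: D consumed = 0.425 × 454.1 = 193 lbmol/h = 1ξ₁ + 1ξ₂.
Selectivity: 2ξ₁ / (2ξ₂) = 7.01 → ξ₁ = 7.01 ξ₂.
Substitute: (1·7.01 + 1) ξ₂ = 193 → ξ₂ = 24.09 lbmol/h, ξ₁ = 168.9 lbmol/h.
Outlet amounts (n = n₀ + Σ ν·ξ):
  D: 454.1 − 1(168.9) − 1(24.09) = 261.1
  G: 1773 − 3(168.9) − 3(24.09) = 1194
  E: 0 + 2(168.9) = 337.8
  H: 0 + 2(24.09) = 48.19

48.2 lbmol/h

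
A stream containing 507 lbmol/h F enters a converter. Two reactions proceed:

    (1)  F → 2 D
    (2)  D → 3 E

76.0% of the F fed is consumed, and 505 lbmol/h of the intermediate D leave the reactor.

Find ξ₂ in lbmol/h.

ξ₂ = 266 lbmol/h

Conversion of F: F consumed = 1ξ₁ = 0.76 × 507 → ξ₁ = 385.3 lbmol/h.
D balance: n_D = 0 + 2ξ₁ − 1ξ₂ = 505 → ξ₂ = (2·385.3 − 505)/1 = 265.6 lbmol/h.
Outlet amounts (n = n₀ + Σ ν·ξ):
  F: 507 − 1(385.3) = 121.7
  D: 0 + 2(385.3) − 1(265.6) = 505
  E: 0 + 3(265.6) = 796.9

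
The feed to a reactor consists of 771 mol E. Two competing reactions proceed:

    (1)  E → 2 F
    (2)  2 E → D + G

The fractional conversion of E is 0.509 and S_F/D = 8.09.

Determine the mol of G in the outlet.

64.9 mol

Conversion of E: E consumed = 0.509 × 771 = 392.4 mol = 1ξ₁ + 2ξ₂.
Selectivity: 2ξ₁ / (1ξ₂) = 8.09 → ξ₁ = 4.045 ξ₂.
Substitute: (1·4.045 + 2) ξ₂ = 392.4 → ξ₂ = 64.92 mol, ξ₁ = 262.6 mol.
Outlet amounts (n = n₀ + Σ ν·ξ):
  E: 771 − 1(262.6) − 2(64.92) = 378.6
  F: 0 + 2(262.6) = 525.2
  D: 0 + 1(64.92) = 64.92
  G: 0 + 1(64.92) = 64.92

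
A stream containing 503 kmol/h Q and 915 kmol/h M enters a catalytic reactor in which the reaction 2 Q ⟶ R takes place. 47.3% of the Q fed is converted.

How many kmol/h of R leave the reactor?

Q reacted = 0.473 × 503 = 237.9 kmol/h; ν_Q = −2, so ξ = 237.9/2 = 119 kmol/h.
Outlet amounts (n = n₀ + ν ξ):
  Q: 503 − 2(119) = 265.1
  R: 0 + 1(119) = 119
  M: 915 (inert)

119 kmol/h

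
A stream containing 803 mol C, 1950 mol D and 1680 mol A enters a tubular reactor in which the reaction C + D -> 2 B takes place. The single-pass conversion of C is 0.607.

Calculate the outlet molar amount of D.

1460 mol

C reacted = 0.607 × 803 = 487.4 mol; ν_C = −1, so ξ = 487.4/1 = 487.4 mol.
Outlet amounts (n = n₀ + ν ξ):
  C: 803 − 1(487.4) = 315.6
  D: 1950 − 1(487.4) = 1463
  B: 0 + 2(487.4) = 974.8
  A: 1680 (inert)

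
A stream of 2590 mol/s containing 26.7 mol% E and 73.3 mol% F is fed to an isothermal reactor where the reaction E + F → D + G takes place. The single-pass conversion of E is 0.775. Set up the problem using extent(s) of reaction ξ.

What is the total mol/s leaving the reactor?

E reacted = 0.775 × 691.5 = 535.9 mol/s; ν_E = −1, so ξ = 535.9/1 = 535.9 mol/s.
Outlet amounts (n = n₀ + ν ξ):
  E: 691.5 − 1(535.9) = 155.6
  F: 1898 − 1(535.9) = 1363
  D: 0 + 1(535.9) = 535.9
  G: 0 + 1(535.9) = 535.9
Total out = 155.6 + 1363 + 535.9 + 535.9 = 2590 mol/s.

2590 mol/s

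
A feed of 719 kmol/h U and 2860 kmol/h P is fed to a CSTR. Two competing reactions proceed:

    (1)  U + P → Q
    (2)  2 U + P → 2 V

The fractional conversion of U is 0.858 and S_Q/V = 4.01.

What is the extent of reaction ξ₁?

ξ₁ = 494 kmol/h

Conversion of U: U consumed = 0.858 × 719 = 616.9 kmol/h = 1ξ₁ + 2ξ₂.
Selectivity: 1ξ₁ / (2ξ₂) = 4.01 → ξ₁ = 8.02 ξ₂.
Substitute: (1·8.02 + 2) ξ₂ = 616.9 → ξ₂ = 61.57 kmol/h, ξ₁ = 493.8 kmol/h.
Outlet amounts (n = n₀ + Σ ν·ξ):
  U: 719 − 1(493.8) − 2(61.57) = 102.1
  P: 2860 − 1(493.8) − 1(61.57) = 2305
  Q: 0 + 1(493.8) = 493.8
  V: 0 + 2(61.57) = 123.1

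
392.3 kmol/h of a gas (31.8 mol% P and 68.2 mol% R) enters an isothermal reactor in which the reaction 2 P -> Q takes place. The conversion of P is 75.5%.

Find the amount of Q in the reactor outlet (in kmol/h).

P reacted = 0.755 × 124.8 = 94.19 kmol/h; ν_P = −2, so ξ = 94.19/2 = 47.09 kmol/h.
Outlet amounts (n = n₀ + ν ξ):
  P: 124.8 − 2(47.09) = 30.56
  Q: 0 + 1(47.09) = 47.09
  R: 267.5 (inert)

47.1 kmol/h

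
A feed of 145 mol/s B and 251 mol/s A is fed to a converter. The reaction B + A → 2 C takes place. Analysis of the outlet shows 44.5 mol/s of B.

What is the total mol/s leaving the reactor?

For B: n = n₀ − 1ξ → 44.5 = 145 − 1ξ, giving ξ = 100.5 mol/s.
Outlet amounts (n = n₀ + ν ξ):
  B: 145 − 1(100.5) = 44.5
  A: 251 − 1(100.5) = 150.5
  C: 0 + 2(100.5) = 201
Total out = 44.5 + 150.5 + 201 = 396 mol/s.

396 mol/s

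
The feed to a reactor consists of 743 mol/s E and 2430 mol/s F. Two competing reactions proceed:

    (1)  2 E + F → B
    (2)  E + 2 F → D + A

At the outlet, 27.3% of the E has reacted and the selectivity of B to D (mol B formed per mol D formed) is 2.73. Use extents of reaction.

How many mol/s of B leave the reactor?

Conversion of E: E consumed = 0.273 × 743 = 202.8 mol/s = 2ξ₁ + 1ξ₂.
Selectivity: 1ξ₁ / (1ξ₂) = 2.73 → ξ₁ = 2.73 ξ₂.
Substitute: (2·2.73 + 1) ξ₂ = 202.8 → ξ₂ = 31.4 mol/s, ξ₁ = 85.72 mol/s.
Outlet amounts (n = n₀ + Σ ν·ξ):
  E: 743 − 2(85.72) − 1(31.4) = 540.2
  F: 2430 − 1(85.72) − 2(31.4) = 2281
  B: 0 + 1(85.72) = 85.72
  D: 0 + 1(31.4) = 31.4
  A: 0 + 1(31.4) = 31.4

85.7 mol/s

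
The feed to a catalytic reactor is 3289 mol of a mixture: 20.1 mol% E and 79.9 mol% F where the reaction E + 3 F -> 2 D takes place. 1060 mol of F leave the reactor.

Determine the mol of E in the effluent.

For F: n = n₀ − 3ξ → 1060 = 2628 − 3ξ, giving ξ = 522.6 mol.
Outlet amounts (n = n₀ + ν ξ):
  E: 661.1 − 1(522.6) = 138.5
  F: 2628 − 3(522.6) = 1060
  D: 0 + 2(522.6) = 1045

138 mol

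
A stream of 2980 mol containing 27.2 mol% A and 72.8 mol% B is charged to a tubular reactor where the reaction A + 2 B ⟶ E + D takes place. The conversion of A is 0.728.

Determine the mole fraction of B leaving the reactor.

0.414

A reacted = 0.728 × 810.6 = 590.1 mol; ν_A = −1, so ξ = 590.1/1 = 590.1 mol.
Outlet amounts (n = n₀ + ν ξ):
  A: 810.6 − 1(590.1) = 220.5
  B: 2169 − 2(590.1) = 989.3
  E: 0 + 1(590.1) = 590.1
  D: 0 + 1(590.1) = 590.1
Total out = 2390 mol; y_B = 989.3 / 2390 = 0.4139.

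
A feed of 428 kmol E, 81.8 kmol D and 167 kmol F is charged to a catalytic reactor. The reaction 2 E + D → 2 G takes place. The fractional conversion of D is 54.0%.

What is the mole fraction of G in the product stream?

0.14

D reacted = 0.54 × 81.8 = 44.17 kmol; ν_D = −1, so ξ = 44.17/1 = 44.17 kmol.
Outlet amounts (n = n₀ + ν ξ):
  E: 428 − 2(44.17) = 339.7
  D: 81.8 − 1(44.17) = 37.63
  G: 0 + 2(44.17) = 88.34
  F: 167 (inert)
Total out = 632.6 kmol; y_G = 88.34 / 632.6 = 0.1396.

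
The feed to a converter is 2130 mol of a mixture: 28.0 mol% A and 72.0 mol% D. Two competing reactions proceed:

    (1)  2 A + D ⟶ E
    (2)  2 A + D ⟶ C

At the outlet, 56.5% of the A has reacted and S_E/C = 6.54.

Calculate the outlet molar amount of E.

Conversion of A: A consumed = 0.565 × 596.4 = 337 mol = 2ξ₁ + 2ξ₂.
Selectivity: 1ξ₁ / (1ξ₂) = 6.54 → ξ₁ = 6.54 ξ₂.
Substitute: (2·6.54 + 2) ξ₂ = 337 → ξ₂ = 22.35 mol, ξ₁ = 146.1 mol.
Outlet amounts (n = n₀ + Σ ν·ξ):
  A: 596.4 − 2(146.1) − 2(22.35) = 259.4
  D: 1534 − 1(146.1) − 1(22.35) = 1365
  E: 0 + 1(146.1) = 146.1
  C: 0 + 1(22.35) = 22.35

146 mol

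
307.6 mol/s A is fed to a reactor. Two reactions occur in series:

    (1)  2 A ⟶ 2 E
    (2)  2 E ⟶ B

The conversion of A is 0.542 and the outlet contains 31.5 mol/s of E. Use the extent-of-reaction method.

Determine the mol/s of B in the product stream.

Conversion of A: A consumed = 2ξ₁ = 0.542 × 307.6 → ξ₁ = 83.36 mol/s.
E balance: n_E = 0 + 2ξ₁ − 2ξ₂ = 31.5 → ξ₂ = (2·83.36 − 31.5)/2 = 67.61 mol/s.
Outlet amounts (n = n₀ + Σ ν·ξ):
  A: 307.6 − 2(83.36) = 140.9
  E: 0 + 2(83.36) − 2(67.61) = 31.5
  B: 0 + 1(67.61) = 67.61

67.6 mol/s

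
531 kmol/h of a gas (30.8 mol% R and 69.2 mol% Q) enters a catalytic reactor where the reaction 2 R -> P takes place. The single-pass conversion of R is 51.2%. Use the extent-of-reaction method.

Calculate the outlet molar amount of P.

41.9 kmol/h

R reacted = 0.512 × 163.5 = 83.74 kmol/h; ν_R = −2, so ξ = 83.74/2 = 41.87 kmol/h.
Outlet amounts (n = n₀ + ν ξ):
  R: 163.5 − 2(41.87) = 79.81
  P: 0 + 1(41.87) = 41.87
  Q: 367.5 (inert)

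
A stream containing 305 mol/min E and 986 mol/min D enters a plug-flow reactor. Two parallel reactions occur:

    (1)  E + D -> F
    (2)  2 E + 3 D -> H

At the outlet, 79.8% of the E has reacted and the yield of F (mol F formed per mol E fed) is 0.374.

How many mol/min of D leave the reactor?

Yield of F: 1ξ₁ / 305 = 0.374 → ξ₁ = 114.1 mol/min.
Conversion of E: 1ξ₁ + 2ξ₂ = 0.798 × 305 = 243.4 → ξ₂ = 64.66 mol/min.
Outlet amounts (n = n₀ + Σ ν·ξ):
  E: 305 − 1(114.1) − 2(64.66) = 61.61
  D: 986 − 1(114.1) − 3(64.66) = 678
  F: 0 + 1(114.1) = 114.1
  H: 0 + 1(64.66) = 64.66

678 mol/min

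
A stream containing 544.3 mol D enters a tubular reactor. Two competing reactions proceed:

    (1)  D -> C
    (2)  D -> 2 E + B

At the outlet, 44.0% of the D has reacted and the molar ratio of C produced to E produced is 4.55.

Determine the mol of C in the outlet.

Conversion of D: D consumed = 0.44 × 544.3 = 239.5 mol = 1ξ₁ + 1ξ₂.
Selectivity: 1ξ₁ / (2ξ₂) = 4.55 → ξ₁ = 9.1 ξ₂.
Substitute: (1·9.1 + 1) ξ₂ = 239.5 → ξ₂ = 23.71 mol, ξ₁ = 215.8 mol.
Outlet amounts (n = n₀ + Σ ν·ξ):
  D: 544.3 − 1(215.8) − 1(23.71) = 304.8
  C: 0 + 1(215.8) = 215.8
  E: 0 + 2(23.71) = 47.42
  B: 0 + 1(23.71) = 23.71

216 mol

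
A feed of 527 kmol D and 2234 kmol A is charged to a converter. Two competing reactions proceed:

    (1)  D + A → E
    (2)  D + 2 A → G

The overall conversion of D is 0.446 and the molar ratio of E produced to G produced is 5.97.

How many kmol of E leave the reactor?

201 kmol

Conversion of D: D consumed = 0.446 × 527 = 235 kmol = 1ξ₁ + 1ξ₂.
Selectivity: 1ξ₁ / (1ξ₂) = 5.97 → ξ₁ = 5.97 ξ₂.
Substitute: (1·5.97 + 1) ξ₂ = 235 → ξ₂ = 33.72 kmol, ξ₁ = 201.3 kmol.
Outlet amounts (n = n₀ + Σ ν·ξ):
  D: 527 − 1(201.3) − 1(33.72) = 292
  A: 2234 − 1(201.3) − 2(33.72) = 1965
  E: 0 + 1(201.3) = 201.3
  G: 0 + 1(33.72) = 33.72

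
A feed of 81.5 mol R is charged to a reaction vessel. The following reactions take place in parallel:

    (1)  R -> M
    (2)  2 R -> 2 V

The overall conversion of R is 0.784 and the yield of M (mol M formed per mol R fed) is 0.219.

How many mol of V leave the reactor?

Yield of M: 1ξ₁ / 81.5 = 0.219 → ξ₁ = 17.85 mol.
Conversion of R: 1ξ₁ + 2ξ₂ = 0.784 × 81.5 = 63.9 → ξ₂ = 23.02 mol.
Outlet amounts (n = n₀ + Σ ν·ξ):
  R: 81.5 − 1(17.85) − 2(23.02) = 17.6
  M: 0 + 1(17.85) = 17.85
  V: 0 + 2(23.02) = 46.05

46 mol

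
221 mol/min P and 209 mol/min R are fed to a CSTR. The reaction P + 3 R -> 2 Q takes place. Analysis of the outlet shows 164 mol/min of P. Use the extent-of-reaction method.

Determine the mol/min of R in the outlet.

For P: n = n₀ − 1ξ → 164 = 221 − 1ξ, giving ξ = 57 mol/min.
Outlet amounts (n = n₀ + ν ξ):
  P: 221 − 1(57) = 164
  R: 209 − 3(57) = 38
  Q: 0 + 2(57) = 114

38 mol/min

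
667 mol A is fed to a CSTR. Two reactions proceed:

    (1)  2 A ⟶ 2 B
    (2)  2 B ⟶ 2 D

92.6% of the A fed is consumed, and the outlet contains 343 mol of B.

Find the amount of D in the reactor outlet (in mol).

275 mol

Conversion of A: A consumed = 2ξ₁ = 0.926 × 667 → ξ₁ = 308.8 mol.
B balance: n_B = 0 + 2ξ₁ − 2ξ₂ = 343 → ξ₂ = (2·308.8 − 343)/2 = 137.3 mol.
Outlet amounts (n = n₀ + Σ ν·ξ):
  A: 667 − 2(308.8) = 49.36
  B: 0 + 2(308.8) − 2(137.3) = 343
  D: 0 + 2(137.3) = 274.6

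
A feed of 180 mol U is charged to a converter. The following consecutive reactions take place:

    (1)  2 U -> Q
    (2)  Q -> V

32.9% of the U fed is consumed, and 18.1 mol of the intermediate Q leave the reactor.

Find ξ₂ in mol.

ξ₂ = 11.5 mol

Conversion of U: U consumed = 2ξ₁ = 0.329 × 180 → ξ₁ = 29.61 mol.
Q balance: n_Q = 0 + 1ξ₁ − 1ξ₂ = 18.1 → ξ₂ = (1·29.61 − 18.1)/1 = 11.51 mol.
Outlet amounts (n = n₀ + Σ ν·ξ):
  U: 180 − 2(29.61) = 120.8
  Q: 0 + 1(29.61) − 1(11.51) = 18.1
  V: 0 + 1(11.51) = 11.51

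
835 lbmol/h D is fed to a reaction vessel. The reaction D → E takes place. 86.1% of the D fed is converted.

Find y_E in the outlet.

D reacted = 0.861 × 835 = 718.9 lbmol/h; ν_D = −1, so ξ = 718.9/1 = 718.9 lbmol/h.
Outlet amounts (n = n₀ + ν ξ):
  D: 835 − 1(718.9) = 116.1
  E: 0 + 1(718.9) = 718.9
Total out = 835 lbmol/h; y_E = 718.9 / 835 = 0.861.

0.861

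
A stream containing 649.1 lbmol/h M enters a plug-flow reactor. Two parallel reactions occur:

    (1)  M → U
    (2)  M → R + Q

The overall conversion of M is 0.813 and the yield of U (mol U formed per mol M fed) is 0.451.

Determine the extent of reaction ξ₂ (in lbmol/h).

Yield of U: 1ξ₁ / 649.1 = 0.451 → ξ₁ = 292.7 lbmol/h.
Conversion of M: 1ξ₁ + 1ξ₂ = 0.813 × 649.1 = 527.7 → ξ₂ = 235 lbmol/h.
Outlet amounts (n = n₀ + Σ ν·ξ):
  M: 649.1 − 1(292.7) − 1(235) = 121.4
  U: 0 + 1(292.7) = 292.7
  R: 0 + 1(235) = 235
  Q: 0 + 1(235) = 235

ξ₂ = 235 lbmol/h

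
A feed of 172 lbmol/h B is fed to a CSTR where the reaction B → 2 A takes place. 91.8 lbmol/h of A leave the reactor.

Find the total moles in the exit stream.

218 lbmol/h

For A: n = n₀ + 2ξ → 91.8 = 0 + 2ξ, giving ξ = 45.9 lbmol/h.
Outlet amounts (n = n₀ + ν ξ):
  B: 172 − 1(45.9) = 126.1
  A: 0 + 2(45.9) = 91.8
Total out = 126.1 + 91.8 = 217.9 lbmol/h.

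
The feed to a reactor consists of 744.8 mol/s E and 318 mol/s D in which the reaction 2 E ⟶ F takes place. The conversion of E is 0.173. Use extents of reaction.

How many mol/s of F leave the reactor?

E reacted = 0.173 × 744.8 = 128.9 mol/s; ν_E = −2, so ξ = 128.9/2 = 64.43 mol/s.
Outlet amounts (n = n₀ + ν ξ):
  E: 744.8 − 2(64.43) = 615.9
  F: 0 + 1(64.43) = 64.43
  D: 318 (inert)

64.4 mol/s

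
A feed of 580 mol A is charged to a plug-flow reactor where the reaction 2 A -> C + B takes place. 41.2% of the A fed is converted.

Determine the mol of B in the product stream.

A reacted = 0.412 × 580 = 239 mol; ν_A = −2, so ξ = 239/2 = 119.5 mol.
Outlet amounts (n = n₀ + ν ξ):
  A: 580 − 2(119.5) = 341
  C: 0 + 1(119.5) = 119.5
  B: 0 + 1(119.5) = 119.5

119 mol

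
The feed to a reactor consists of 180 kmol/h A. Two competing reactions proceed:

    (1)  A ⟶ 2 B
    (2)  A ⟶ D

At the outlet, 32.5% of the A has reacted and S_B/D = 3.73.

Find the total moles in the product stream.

Conversion of A: A consumed = 0.325 × 180 = 58.5 kmol/h = 1ξ₁ + 1ξ₂.
Selectivity: 2ξ₁ / (1ξ₂) = 3.73 → ξ₁ = 1.865 ξ₂.
Substitute: (1·1.865 + 1) ξ₂ = 58.5 → ξ₂ = 20.42 kmol/h, ξ₁ = 38.08 kmol/h.
Outlet amounts (n = n₀ + Σ ν·ξ):
  A: 180 − 1(38.08) − 1(20.42) = 121.5
  B: 0 + 2(38.08) = 76.16
  D: 0 + 1(20.42) = 20.42
Total out = 121.5 + 76.16 + 20.42 = 218.1 kmol/h.

218 kmol/h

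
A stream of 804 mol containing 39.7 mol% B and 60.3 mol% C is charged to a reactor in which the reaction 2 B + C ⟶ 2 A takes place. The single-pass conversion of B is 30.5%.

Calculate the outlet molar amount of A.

B reacted = 0.305 × 319.2 = 97.35 mol; ν_B = −2, so ξ = 97.35/2 = 48.68 mol.
Outlet amounts (n = n₀ + ν ξ):
  B: 319.2 − 2(48.68) = 221.8
  C: 484.8 − 1(48.68) = 436.1
  A: 0 + 2(48.68) = 97.35

97.4 mol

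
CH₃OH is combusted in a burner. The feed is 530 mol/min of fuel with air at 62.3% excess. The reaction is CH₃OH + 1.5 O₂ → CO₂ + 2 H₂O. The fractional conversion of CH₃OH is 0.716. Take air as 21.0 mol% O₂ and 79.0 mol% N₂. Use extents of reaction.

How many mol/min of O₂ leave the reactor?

Stoichiometric O₂ = 1.5 × 530 = 795 mol/min; O₂ fed = 795 × 1.623 = 1290 mol/min.
N₂ fed = 1290 × 79/21 = 4854 mol/min.
Fuel reacted = 0.716 × 530 → ξ = 379.5 mol/min.
Outlet (n = n₀ + ν ξ):
  CH₃OH: 530 − 1(379.5) = 150.5
  O₂: 1290 − 1.5(379.5) = 721.1
  N₂: 4854 (inert)
  CO₂: 0 + 1(379.5) = 379.5
  H₂O: 0 + 2(379.5) = 759

721 mol/min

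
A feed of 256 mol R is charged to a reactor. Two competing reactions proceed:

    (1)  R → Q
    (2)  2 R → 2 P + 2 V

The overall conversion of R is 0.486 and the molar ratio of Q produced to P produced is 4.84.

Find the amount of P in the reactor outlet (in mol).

21.3 mol

Conversion of R: R consumed = 0.486 × 256 = 124.4 mol = 1ξ₁ + 2ξ₂.
Selectivity: 1ξ₁ / (2ξ₂) = 4.84 → ξ₁ = 9.68 ξ₂.
Substitute: (1·9.68 + 2) ξ₂ = 124.4 → ξ₂ = 10.65 mol, ξ₁ = 103.1 mol.
Outlet amounts (n = n₀ + Σ ν·ξ):
  R: 256 − 1(103.1) − 2(10.65) = 131.6
  Q: 0 + 1(103.1) = 103.1
  P: 0 + 2(10.65) = 21.3
  V: 0 + 2(10.65) = 21.3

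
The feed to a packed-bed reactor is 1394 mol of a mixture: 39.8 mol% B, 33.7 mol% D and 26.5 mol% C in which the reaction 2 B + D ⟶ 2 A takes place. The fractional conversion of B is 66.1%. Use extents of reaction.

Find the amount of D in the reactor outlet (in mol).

B reacted = 0.661 × 554.8 = 366.7 mol; ν_B = −2, so ξ = 366.7/2 = 183.4 mol.
Outlet amounts (n = n₀ + ν ξ):
  B: 554.8 − 2(183.4) = 188.1
  D: 469.8 − 1(183.4) = 286.4
  A: 0 + 2(183.4) = 366.7
  C: 369.4 (inert)

286 mol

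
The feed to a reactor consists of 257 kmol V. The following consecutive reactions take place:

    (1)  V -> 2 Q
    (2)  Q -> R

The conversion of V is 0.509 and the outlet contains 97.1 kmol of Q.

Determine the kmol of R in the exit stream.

165 kmol

Conversion of V: V consumed = 1ξ₁ = 0.509 × 257 → ξ₁ = 130.8 kmol.
Q balance: n_Q = 0 + 2ξ₁ − 1ξ₂ = 97.1 → ξ₂ = (2·130.8 − 97.1)/1 = 164.5 kmol.
Outlet amounts (n = n₀ + Σ ν·ξ):
  V: 257 − 1(130.8) = 126.2
  Q: 0 + 2(130.8) − 1(164.5) = 97.1
  R: 0 + 1(164.5) = 164.5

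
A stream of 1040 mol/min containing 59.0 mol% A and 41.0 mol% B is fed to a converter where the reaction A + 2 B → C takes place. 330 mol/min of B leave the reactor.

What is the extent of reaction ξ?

ξ = 48.2 mol/min

For B: n = n₀ − 2ξ → 330 = 426.4 − 2ξ, giving ξ = 48.2 mol/min.
Outlet amounts (n = n₀ + ν ξ):
  A: 613.6 − 1(48.2) = 565.4
  B: 426.4 − 2(48.2) = 330
  C: 0 + 1(48.2) = 48.2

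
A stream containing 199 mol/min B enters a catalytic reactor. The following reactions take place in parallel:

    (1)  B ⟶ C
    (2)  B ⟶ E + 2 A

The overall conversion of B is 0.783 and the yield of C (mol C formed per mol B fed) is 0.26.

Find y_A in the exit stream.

0.511

Yield of C: 1ξ₁ / 199 = 0.26 → ξ₁ = 51.74 mol/min.
Conversion of B: 1ξ₁ + 1ξ₂ = 0.783 × 199 = 155.8 → ξ₂ = 104.1 mol/min.
Outlet amounts (n = n₀ + Σ ν·ξ):
  B: 199 − 1(51.74) − 1(104.1) = 43.18
  C: 0 + 1(51.74) = 51.74
  E: 0 + 1(104.1) = 104.1
  A: 0 + 2(104.1) = 208.2
Total out = 407.2 mol/min; y_A = 208.2 / 407.2 = 0.5112.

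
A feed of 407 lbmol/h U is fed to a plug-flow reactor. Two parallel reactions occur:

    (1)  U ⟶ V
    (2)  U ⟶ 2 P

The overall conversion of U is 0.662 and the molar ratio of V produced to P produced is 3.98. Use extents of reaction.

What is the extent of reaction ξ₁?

ξ₁ = 239 lbmol/h

Conversion of U: U consumed = 0.662 × 407 = 269.4 lbmol/h = 1ξ₁ + 1ξ₂.
Selectivity: 1ξ₁ / (2ξ₂) = 3.98 → ξ₁ = 7.96 ξ₂.
Substitute: (1·7.96 + 1) ξ₂ = 269.4 → ξ₂ = 30.07 lbmol/h, ξ₁ = 239.4 lbmol/h.
Outlet amounts (n = n₀ + Σ ν·ξ):
  U: 407 − 1(239.4) − 1(30.07) = 137.6
  V: 0 + 1(239.4) = 239.4
  P: 0 + 2(30.07) = 60.14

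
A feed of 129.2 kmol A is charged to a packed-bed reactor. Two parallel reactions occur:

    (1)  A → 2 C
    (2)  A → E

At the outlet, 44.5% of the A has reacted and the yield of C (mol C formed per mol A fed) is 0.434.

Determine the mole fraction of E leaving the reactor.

Yield of C: 2ξ₁ / 129.2 = 0.434 → ξ₁ = 28.04 kmol.
Conversion of A: 1ξ₁ + 1ξ₂ = 0.445 × 129.2 = 57.49 → ξ₂ = 29.46 kmol.
Outlet amounts (n = n₀ + Σ ν·ξ):
  A: 129.2 − 1(28.04) − 1(29.46) = 71.71
  C: 0 + 2(28.04) = 56.07
  E: 0 + 1(29.46) = 29.46
Total out = 157.2 kmol; y_E = 29.46 / 157.2 = 0.1873.

0.187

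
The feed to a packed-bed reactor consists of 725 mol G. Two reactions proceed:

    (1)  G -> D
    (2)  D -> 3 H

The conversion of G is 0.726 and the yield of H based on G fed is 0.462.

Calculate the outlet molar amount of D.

Conversion of G: G consumed = 1ξ₁ = 0.726 × 725 → ξ₁ = 526.4 mol.
Yield of H: 3ξ₂ / 725 = 0.462 → ξ₂ = 111.6 mol.
Outlet amounts (n = n₀ + Σ ν·ξ):
  G: 725 − 1(526.4) = 198.6
  D: 0 + 1(526.4) − 1(111.6) = 414.7
  H: 0 + 3(111.6) = 334.9

415 mol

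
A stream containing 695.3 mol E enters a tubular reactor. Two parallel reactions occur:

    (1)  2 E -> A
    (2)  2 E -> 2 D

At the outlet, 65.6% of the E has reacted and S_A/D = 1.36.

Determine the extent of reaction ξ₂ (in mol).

Conversion of E: E consumed = 0.656 × 695.3 = 456.1 mol = 2ξ₁ + 2ξ₂.
Selectivity: 1ξ₁ / (2ξ₂) = 1.36 → ξ₁ = 2.72 ξ₂.
Substitute: (2·2.72 + 2) ξ₂ = 456.1 → ξ₂ = 61.31 mol, ξ₁ = 166.8 mol.
Outlet amounts (n = n₀ + Σ ν·ξ):
  E: 695.3 − 2(166.8) − 2(61.31) = 239.2
  A: 0 + 1(166.8) = 166.8
  D: 0 + 2(61.31) = 122.6

ξ₂ = 61.3 mol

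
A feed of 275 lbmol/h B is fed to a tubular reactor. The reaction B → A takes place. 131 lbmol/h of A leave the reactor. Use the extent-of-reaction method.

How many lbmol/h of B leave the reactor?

144 lbmol/h

For A: n = n₀ + 1ξ → 131 = 0 + 1ξ, giving ξ = 131 lbmol/h.
Outlet amounts (n = n₀ + ν ξ):
  B: 275 − 1(131) = 144
  A: 0 + 1(131) = 131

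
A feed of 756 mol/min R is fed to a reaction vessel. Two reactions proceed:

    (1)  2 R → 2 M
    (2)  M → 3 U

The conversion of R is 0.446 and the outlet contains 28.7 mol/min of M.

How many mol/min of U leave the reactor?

Conversion of R: R consumed = 2ξ₁ = 0.446 × 756 → ξ₁ = 168.6 mol/min.
M balance: n_M = 0 + 2ξ₁ − 1ξ₂ = 28.7 → ξ₂ = (2·168.6 − 28.7)/1 = 308.5 mol/min.
Outlet amounts (n = n₀ + Σ ν·ξ):
  R: 756 − 2(168.6) = 418.8
  M: 0 + 2(168.6) − 1(308.5) = 28.7
  U: 0 + 3(308.5) = 925.4

925 mol/min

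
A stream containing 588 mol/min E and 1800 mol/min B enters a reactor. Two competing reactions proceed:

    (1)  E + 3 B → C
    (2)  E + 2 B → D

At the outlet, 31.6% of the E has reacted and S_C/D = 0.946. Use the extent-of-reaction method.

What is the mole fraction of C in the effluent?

Conversion of E: E consumed = 0.316 × 588 = 185.8 mol/min = 1ξ₁ + 1ξ₂.
Selectivity: 1ξ₁ / (1ξ₂) = 0.946 → ξ₁ = 0.946 ξ₂.
Substitute: (1·0.946 + 1) ξ₂ = 185.8 → ξ₂ = 95.48 mol/min, ξ₁ = 90.33 mol/min.
Outlet amounts (n = n₀ + Σ ν·ξ):
  E: 588 − 1(90.33) − 1(95.48) = 402.2
  B: 1800 − 3(90.33) − 2(95.48) = 1338
  C: 0 + 1(90.33) = 90.33
  D: 0 + 1(95.48) = 95.48
Total out = 1926 mol/min; y_C = 90.33 / 1926 = 0.0469.

0.0469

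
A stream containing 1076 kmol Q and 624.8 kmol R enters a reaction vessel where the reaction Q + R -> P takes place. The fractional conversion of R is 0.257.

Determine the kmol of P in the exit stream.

161 kmol

R reacted = 0.257 × 624.8 = 160.6 kmol; ν_R = −1, so ξ = 160.6/1 = 160.6 kmol.
Outlet amounts (n = n₀ + ν ξ):
  Q: 1076 − 1(160.6) = 915.4
  R: 624.8 − 1(160.6) = 464.2
  P: 0 + 1(160.6) = 160.6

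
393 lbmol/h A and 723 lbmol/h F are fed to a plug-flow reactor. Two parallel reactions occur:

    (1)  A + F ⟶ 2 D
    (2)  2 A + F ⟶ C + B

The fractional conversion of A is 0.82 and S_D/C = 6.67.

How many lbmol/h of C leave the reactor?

60.4 lbmol/h

Conversion of A: A consumed = 0.82 × 393 = 322.3 lbmol/h = 1ξ₁ + 2ξ₂.
Selectivity: 2ξ₁ / (1ξ₂) = 6.67 → ξ₁ = 3.335 ξ₂.
Substitute: (1·3.335 + 2) ξ₂ = 322.3 → ξ₂ = 60.4 lbmol/h, ξ₁ = 201.5 lbmol/h.
Outlet amounts (n = n₀ + Σ ν·ξ):
  A: 393 − 1(201.5) − 2(60.4) = 70.74
  F: 723 − 1(201.5) − 1(60.4) = 461.1
  D: 0 + 2(201.5) = 402.9
  C: 0 + 1(60.4) = 60.4
  B: 0 + 1(60.4) = 60.4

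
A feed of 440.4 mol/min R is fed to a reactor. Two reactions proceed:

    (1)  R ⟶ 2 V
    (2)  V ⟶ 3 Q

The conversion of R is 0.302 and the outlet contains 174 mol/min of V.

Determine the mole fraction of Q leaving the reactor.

Conversion of R: R consumed = 1ξ₁ = 0.302 × 440.4 → ξ₁ = 133 mol/min.
V balance: n_V = 0 + 2ξ₁ − 1ξ₂ = 174 → ξ₂ = (2·133 − 174)/1 = 92 mol/min.
Outlet amounts (n = n₀ + Σ ν·ξ):
  R: 440.4 − 1(133) = 307.4
  V: 0 + 2(133) − 1(92) = 174
  Q: 0 + 3(92) = 276
Total out = 757.4 mol/min; y_Q = 276 / 757.4 = 0.3644.

0.364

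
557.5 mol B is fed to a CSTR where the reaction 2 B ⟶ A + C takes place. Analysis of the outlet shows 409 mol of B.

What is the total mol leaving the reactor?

558 mol

For B: n = n₀ − 2ξ → 409 = 557.5 − 2ξ, giving ξ = 74.25 mol.
Outlet amounts (n = n₀ + ν ξ):
  B: 557.5 − 2(74.25) = 409
  A: 0 + 1(74.25) = 74.25
  C: 0 + 1(74.25) = 74.25
Total out = 409 + 74.25 + 74.25 = 557.5 mol.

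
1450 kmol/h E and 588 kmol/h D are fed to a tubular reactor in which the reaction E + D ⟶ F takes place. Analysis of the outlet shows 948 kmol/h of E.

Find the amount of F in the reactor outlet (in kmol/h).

For E: n = n₀ − 1ξ → 948 = 1450 − 1ξ, giving ξ = 502 kmol/h.
Outlet amounts (n = n₀ + ν ξ):
  E: 1450 − 1(502) = 948
  D: 588 − 1(502) = 86
  F: 0 + 1(502) = 502

502 kmol/h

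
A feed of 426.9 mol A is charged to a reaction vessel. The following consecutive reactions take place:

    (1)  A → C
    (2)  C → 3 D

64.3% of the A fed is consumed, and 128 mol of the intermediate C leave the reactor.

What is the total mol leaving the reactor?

Conversion of A: A consumed = 1ξ₁ = 0.643 × 426.9 → ξ₁ = 274.5 mol.
C balance: n_C = 0 + 1ξ₁ − 1ξ₂ = 128 → ξ₂ = (1·274.5 − 128)/1 = 146.5 mol.
Outlet amounts (n = n₀ + Σ ν·ξ):
  A: 426.9 − 1(274.5) = 152.4
  C: 0 + 1(274.5) − 1(146.5) = 128
  D: 0 + 3(146.5) = 439.5
Total out = 152.4 + 128 + 439.5 = 719.9 mol.

720 mol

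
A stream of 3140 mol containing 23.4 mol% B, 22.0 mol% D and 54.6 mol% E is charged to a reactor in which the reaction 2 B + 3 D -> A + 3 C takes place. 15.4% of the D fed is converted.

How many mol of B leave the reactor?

D reacted = 0.154 × 690.8 = 106.4 mol; ν_D = −3, so ξ = 106.4/3 = 35.46 mol.
Outlet amounts (n = n₀ + ν ξ):
  B: 734.8 − 2(35.46) = 663.8
  D: 690.8 − 3(35.46) = 584.4
  A: 0 + 1(35.46) = 35.46
  C: 0 + 3(35.46) = 106.4
  E: 1714 (inert)

664 mol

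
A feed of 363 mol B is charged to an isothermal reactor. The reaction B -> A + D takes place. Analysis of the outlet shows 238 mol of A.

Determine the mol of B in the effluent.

For A: n = n₀ + 1ξ → 238 = 0 + 1ξ, giving ξ = 238 mol.
Outlet amounts (n = n₀ + ν ξ):
  B: 363 − 1(238) = 125
  A: 0 + 1(238) = 238
  D: 0 + 1(238) = 238

125 mol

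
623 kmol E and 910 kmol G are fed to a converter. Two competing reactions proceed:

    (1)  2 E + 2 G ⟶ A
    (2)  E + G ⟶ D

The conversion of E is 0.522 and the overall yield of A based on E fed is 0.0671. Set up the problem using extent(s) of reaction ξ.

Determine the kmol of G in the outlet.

585 kmol

Yield of A: 1ξ₁ / 623 = 0.0671 → ξ₁ = 41.8 kmol.
Conversion of E: 2ξ₁ + 1ξ₂ = 0.522 × 623 = 325.2 → ξ₂ = 241.6 kmol.
Outlet amounts (n = n₀ + Σ ν·ξ):
  E: 623 − 2(41.8) − 1(241.6) = 297.8
  G: 910 − 2(41.8) − 1(241.6) = 584.8
  A: 0 + 1(41.8) = 41.8
  D: 0 + 1(241.6) = 241.6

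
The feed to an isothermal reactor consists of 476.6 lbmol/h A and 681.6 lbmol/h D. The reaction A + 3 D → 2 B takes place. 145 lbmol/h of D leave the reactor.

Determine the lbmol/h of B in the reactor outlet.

358 lbmol/h

For D: n = n₀ − 3ξ → 145 = 681.6 − 3ξ, giving ξ = 178.9 lbmol/h.
Outlet amounts (n = n₀ + ν ξ):
  A: 476.6 − 1(178.9) = 297.7
  D: 681.6 − 3(178.9) = 145
  B: 0 + 2(178.9) = 357.7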